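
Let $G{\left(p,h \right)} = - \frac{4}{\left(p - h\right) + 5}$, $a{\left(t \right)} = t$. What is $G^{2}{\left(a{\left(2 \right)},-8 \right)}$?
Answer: $\frac{16}{225} \approx 0.071111$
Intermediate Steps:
$G{\left(p,h \right)} = - \frac{4}{5 + p - h}$
$G^{2}{\left(a{\left(2 \right)},-8 \right)} = \left(- \frac{4}{5 + 2 - -8}\right)^{2} = \left(- \frac{4}{5 + 2 + 8}\right)^{2} = \left(- \frac{4}{15}\right)^{2} = \frac{16}{225}$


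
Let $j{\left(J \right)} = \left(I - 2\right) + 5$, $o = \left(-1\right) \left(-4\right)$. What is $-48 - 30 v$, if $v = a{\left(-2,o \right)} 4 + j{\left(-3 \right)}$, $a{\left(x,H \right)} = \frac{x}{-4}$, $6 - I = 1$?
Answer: $-348$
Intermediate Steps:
$o = 4$
$I = 5$ ($I = 6 - 1 = 5$)
$j{\left(J \right)} = 8$ ($j{\left(J \right)} = \left(5 - 2\right) + 5 = 3 + 5 = 8$)
$a{\left(x,H \right)} = - \frac{x}{4}$ ($a{\left(x,H \right)} = x \left(- \frac{1}{4}\right) = - \frac{x}{4}$)
$v = 10$ ($v = \left(- \frac{1}{4}\right) \left(-2\right) 4 + 8 = \frac{1}{2} \cdot 4 + 8 = 2 + 8 = 10$)
$-48 - 30 v = -48 - 300 = -348$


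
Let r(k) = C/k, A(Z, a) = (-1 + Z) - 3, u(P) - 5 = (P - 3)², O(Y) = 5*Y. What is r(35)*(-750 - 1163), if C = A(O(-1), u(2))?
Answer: 17217/35 ≈ 491.91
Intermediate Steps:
u(P) = 5 + (-3 + P)² (u(P) = 5 + (P - 3)² = 5 + (-3 + P)²)
A(Z, a) = -4 + Z
C = -9 (C = -4 + 5*(-1) = -4 - 5 = -9)
r(k) = -9/k
r(35)*(-750 - 1163) = (-9/35)*(-750 - 1163) = -9*1/35*(-1913) = -9/35*(-1913) = 17217/35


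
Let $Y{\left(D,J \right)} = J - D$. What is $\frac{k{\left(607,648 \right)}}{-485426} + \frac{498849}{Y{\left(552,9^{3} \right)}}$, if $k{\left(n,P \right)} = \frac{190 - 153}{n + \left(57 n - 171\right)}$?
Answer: $\frac{2827958337732347}{1003407094690} \approx 2818.4$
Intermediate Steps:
$k{\left(n,P \right)} = \frac{37}{-171 + 58 n}$ ($k{\left(n,P \right)} = \frac{37}{n + \left(-171 + 57 n\right)} = \frac{37}{-171 + 58 n}$)
$\frac{k{\left(607,648 \right)}}{-485426} + \frac{498849}{Y{\left(552,9^{3} \right)}} = \frac{37 \frac{1}{-171 + 58 \cdot 607}}{-485426} + \frac{498849}{9^{3} - 552} = \frac{37}{-171 + 35206} \left(- \frac{1}{485426}\right) + \frac{498849}{729 - 552} = \frac{37}{35035} \left(- \frac{1}{485426}\right) + \frac{498849}{177} = 37 \cdot \frac{1}{35035} \left(- \frac{1}{485426}\right) + 498849 \cdot \frac{1}{177} = \frac{37}{35035} \left(- \frac{1}{485426}\right) + \frac{166283}{59} = - \frac{37}{17006899910} + \frac{166283}{59} = \frac{2827958337732347}{1003407094690}$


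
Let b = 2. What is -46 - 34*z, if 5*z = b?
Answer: -298/5 ≈ -59.600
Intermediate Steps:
z = ⅖ (z = (⅕)*2 = ⅖ ≈ 0.40000)
-46 - 34*z = -46 - 34*⅖ = -46 - 68/5 = -298/5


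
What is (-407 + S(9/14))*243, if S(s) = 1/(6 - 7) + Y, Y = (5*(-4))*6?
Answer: -128304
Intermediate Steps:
Y = -120 (Y = -20*6 = -120)
S(s) = -121 (S(s) = 1/(6 - 7) - 120 = 1/(-1) - 120 = -1 - 120 = -121)
(-407 + S(9/14))*243 = (-407 - 121)*243 = -528*243 = -128304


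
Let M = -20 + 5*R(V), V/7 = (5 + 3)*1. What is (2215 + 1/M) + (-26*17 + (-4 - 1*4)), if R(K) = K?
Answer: 458901/260 ≈ 1765.0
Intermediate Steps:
V = 56 (V = 7*((5 + 3)*1) = 7*(8*1) = 7*8 = 56)
M = 260 (M = -20 + 5*56 = -20 + 280 = 260)
(2215 + 1/M) + (-26*17 + (-4 - 1*4)) = (2215 + 1/260) + (-26*17 + (-4 - 1*4)) = (2215 + 1/260) + (-442 + (-4 - 4)) = 575901/260 + (-442 - 8) = 575901/260 - 450 = 458901/260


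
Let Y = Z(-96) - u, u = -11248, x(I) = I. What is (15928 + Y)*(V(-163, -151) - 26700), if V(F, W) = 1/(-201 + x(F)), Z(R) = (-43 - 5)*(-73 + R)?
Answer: -85739262422/91 ≈ -9.4219e+8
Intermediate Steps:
Z(R) = 3504 - 48*R (Z(R) = -48*(-73 + R) = 3504 - 48*R)
V(F, W) = 1/(-201 + F)
Y = 19360 (Y = (3504 - 48*(-96)) - 1*(-11248) = (3504 + 4608) + 11248 = 8112 + 11248 = 19360)
(15928 + Y)*(V(-163, -151) - 26700) = (15928 + 19360)*(1/(-201 - 163) - 26700) = 35288*(1/(-364) - 26700) = 35288*(-1/364 - 26700) = 35288*(-9718801/364) = -85739262422/91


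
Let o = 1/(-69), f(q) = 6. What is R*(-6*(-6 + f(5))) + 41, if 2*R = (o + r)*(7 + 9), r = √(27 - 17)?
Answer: 41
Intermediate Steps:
o = -1/69 ≈ -0.014493
r = √10 ≈ 3.1623
R = -8/69 + 8*√10 (R = ((-1/69 + √10)*(7 + 9))/2 = ((-1/69 + √10)*16)/2 = (-16/69 + 16*√10)/2 = -8/69 + 8*√10 ≈ 25.182)
R*(-6*(-6 + f(5))) + 41 = (-8/69 + 8*√10)*(-6*(-6 + 6)) + 41 = (-8/69 + 8*√10)*(-6*0) + 41 = (-8/69 + 8*√10)*0 + 41 = 0 + 41 = 41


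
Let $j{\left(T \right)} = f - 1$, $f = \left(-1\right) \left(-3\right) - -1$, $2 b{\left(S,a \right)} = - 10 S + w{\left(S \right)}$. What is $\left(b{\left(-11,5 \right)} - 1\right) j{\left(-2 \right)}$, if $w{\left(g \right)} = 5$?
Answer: $\frac{339}{2} \approx 169.5$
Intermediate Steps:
$b{\left(S,a \right)} = \frac{5}{2} - 5 S$ ($b{\left(S,a \right)} = \frac{- 10 S + 5}{2} = \frac{5 - 10 S}{2} = \frac{5}{2} - 5 S$)
$f = 4$ ($f = 3 + 1 = 4$)
$j{\left(T \right)} = 3$ ($j{\left(T \right)} = 4 - 1 = 3$)
$\left(b{\left(-11,5 \right)} - 1\right) j{\left(-2 \right)} = \left(\left(\frac{5}{2} - -55\right) - 1\right) 3 = \left(\left(\frac{5}{2} + 55\right) + \left(-7 + 6\right)\right) 3 = \left(\frac{115}{2} - 1\right) 3 = \frac{113}{2} \cdot 3 = \frac{339}{2}$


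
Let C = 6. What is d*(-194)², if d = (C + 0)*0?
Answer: 0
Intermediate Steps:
d = 0 (d = (6 + 0)*0 = 6*0 = 0)
d*(-194)² = 0*(-194)² = 0*37636 = 0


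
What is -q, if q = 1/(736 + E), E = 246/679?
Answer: -679/499990 ≈ -0.0013580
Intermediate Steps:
E = 246/679 (E = 246*(1/679) = 246/679 ≈ 0.36230)
q = 679/499990 (q = 1/(736 + 246/679) = 1/(499990/679) = 679/499990 ≈ 0.0013580)
-q = -1*679/499990 = -679/499990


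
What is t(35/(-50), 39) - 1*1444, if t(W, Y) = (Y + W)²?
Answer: 2289/100 ≈ 22.890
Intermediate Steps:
t(W, Y) = (W + Y)²
t(35/(-50), 39) - 1*1444 = (35/(-50) + 39)² - 1*1444 = (35*(-1/50) + 39)² - 1444 = (-7/10 + 39)² - 1444 = (383/10)² - 1444 = 146689/100 - 1444 = 2289/100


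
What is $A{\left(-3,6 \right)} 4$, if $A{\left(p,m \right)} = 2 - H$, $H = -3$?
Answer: $20$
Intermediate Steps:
$A{\left(p,m \right)} = 5$ ($A{\left(p,m \right)} = 2 - -3 = 2 + 3 = 5$)
$A{\left(-3,6 \right)} 4 = 5 \cdot 4 = 20$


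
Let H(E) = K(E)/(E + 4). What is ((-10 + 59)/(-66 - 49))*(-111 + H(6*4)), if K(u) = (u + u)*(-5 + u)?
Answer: 3843/115 ≈ 33.417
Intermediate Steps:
K(u) = 2*u*(-5 + u) (K(u) = (2*u)*(-5 + u) = 2*u*(-5 + u))
H(E) = 2*E*(-5 + E)/(4 + E) (H(E) = (2*E*(-5 + E))/(E + 4) = (2*E*(-5 + E))/(4 + E) = 2*E*(-5 + E)/(4 + E))
((-10 + 59)/(-66 - 49))*(-111 + H(6*4)) = ((-10 + 59)/(-66 - 49))*(-111 + 2*(6*4)*(-5 + 6*4)/(4 + 6*4)) = (49/(-115))*(-111 + 2*24*(-5 + 24)/(4 + 24)) = (49*(-1/115))*(-111 + 2*24*19/28) = -49*(-111 + 2*24*(1/28)*19)/115 = -49*(-111 + 228/7)/115 = -49/115*(-549/7) = 3843/115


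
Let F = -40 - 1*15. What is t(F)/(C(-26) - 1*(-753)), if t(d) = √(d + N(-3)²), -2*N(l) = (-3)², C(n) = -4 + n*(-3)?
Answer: I*√139/1654 ≈ 0.0071281*I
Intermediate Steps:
C(n) = -4 - 3*n
N(l) = -9/2 (N(l) = -½*(-3)² = -½*9 = -9/2)
F = -55 (F = -40 - 15 = -55)
t(d) = √(81/4 + d) (t(d) = √(d + (-9/2)²) = √(d + 81/4) = √(81/4 + d))
t(F)/(C(-26) - 1*(-753)) = (√(81 + 4*(-55))/2)/((-4 - 3*(-26)) - 1*(-753)) = (√(81 - 220)/2)/((-4 + 78) + 753) = (√(-139)/2)/(74 + 753) = ((I*√139)/2)/827 = (I*√139/2)*(1/827) = I*√139/1654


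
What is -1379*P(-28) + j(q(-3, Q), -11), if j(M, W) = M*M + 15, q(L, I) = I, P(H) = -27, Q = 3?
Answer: 37257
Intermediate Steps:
j(M, W) = 15 + M² (j(M, W) = M² + 15 = 15 + M²)
-1379*P(-28) + j(q(-3, Q), -11) = -1379*(-27) + (15 + 3²) = 37233 + (15 + 9) = 37233 + 24 = 37257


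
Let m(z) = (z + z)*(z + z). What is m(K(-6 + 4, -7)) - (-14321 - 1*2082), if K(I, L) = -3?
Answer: 16439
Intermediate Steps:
m(z) = 4*z² (m(z) = (2*z)*(2*z) = 4*z²)
m(K(-6 + 4, -7)) - (-14321 - 1*2082) = 4*(-3)² - (-14321 - 1*2082) = 4*9 - (-14321 - 2082) = 36 - 1*(-16403) = 36 + 16403 = 16439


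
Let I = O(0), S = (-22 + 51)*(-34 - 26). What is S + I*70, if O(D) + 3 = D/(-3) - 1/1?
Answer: -2020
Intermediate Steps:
S = -1740 (S = 29*(-60) = -1740)
O(D) = -4 - D/3 (O(D) = -3 + (D/(-3) - 1/1) = -3 + (D*(-1/3) - 1*1) = -3 + (-D/3 - 1) = -3 + (-1 - D/3) = -4 - D/3)
I = -4 (I = -4 - 1/3*0 = -4 + 0 = -4)
S + I*70 = -1740 - 4*70 = -1740 - 280 = -2020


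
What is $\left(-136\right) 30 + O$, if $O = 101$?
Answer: $-3979$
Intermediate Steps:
$\left(-136\right) 30 + O = \left(-136\right) 30 + 101 = -4080 + 101 = -3979$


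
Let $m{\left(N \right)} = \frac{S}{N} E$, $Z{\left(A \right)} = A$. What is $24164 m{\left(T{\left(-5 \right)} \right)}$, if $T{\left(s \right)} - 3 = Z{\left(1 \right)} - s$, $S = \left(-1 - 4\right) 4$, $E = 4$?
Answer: $- \frac{1933120}{9} \approx -2.1479 \cdot 10^{5}$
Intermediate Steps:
$S = -20$ ($S = \left(-5\right) 4 = -20$)
$T{\left(s \right)} = 4 - s$ ($T{\left(s \right)} = 3 - \left(-1 + s\right) = 4 - s$)
$m{\left(N \right)} = - \frac{80}{N}$ ($m{\left(N \right)} = - \frac{20}{N} 4 = - \frac{80}{N}$)
$24164 m{\left(T{\left(-5 \right)} \right)} = 24164 \left(- \frac{80}{4 - -5}\right) = 24164 \left(- \frac{80}{4 + 5}\right) = 24164 \left(- \frac{80}{9}\right) = - \frac{1933120}{9}$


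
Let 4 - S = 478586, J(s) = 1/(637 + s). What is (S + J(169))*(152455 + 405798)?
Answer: -215338888262023/806 ≈ -2.6717e+11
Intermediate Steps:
S = -478582 (S = 4 - 1*478586 = 4 - 478586 = -478582)
(S + J(169))*(152455 + 405798) = (-478582 + 1/(637 + 169))*(152455 + 405798) = (-478582 + 1/806)*558253 = -385737091/806*558253 = -215338888262023/806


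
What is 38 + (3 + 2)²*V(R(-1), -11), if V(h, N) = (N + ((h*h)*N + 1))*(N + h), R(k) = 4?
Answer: 32588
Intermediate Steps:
V(h, N) = (N + h)*(1 + N + N*h²) (V(h, N) = (N + (h²*N + 1))*(N + h) = (N + (N*h² + 1))*(N + h) = (N + (1 + N*h²))*(N + h) = (1 + N + N*h²)*(N + h) = (N + h)*(1 + N + N*h²))
38 + (3 + 2)²*V(R(-1), -11) = 38 + (3 + 2)²*(-11 + 4 + (-11)² - 11*4 - 11*4³ + (-11)²*4²) = 38 + 5²*(-11 + 4 + 121 - 44 - 11*64 + 121*16) = 38 + 25*(-11 + 4 + 121 - 44 - 704 + 1936) = 38 + 25*1302 = 38 + 32550 = 32588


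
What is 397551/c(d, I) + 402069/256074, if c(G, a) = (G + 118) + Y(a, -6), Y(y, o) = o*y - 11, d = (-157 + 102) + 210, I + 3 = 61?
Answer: -8480658070/1835197 ≈ -4621.1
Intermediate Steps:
I = 58 (I = -3 + 61 = 58)
d = 155 (d = -55 + 210 = 155)
Y(y, o) = -11 + o*y
c(G, a) = 107 + G - 6*a (c(G, a) = (G + 118) + (-11 - 6*a) = (118 + G) + (-11 - 6*a) = 107 + G - 6*a)
397551/c(d, I) + 402069/256074 = 397551/(107 + 155 - 6*58) + 402069/256074 = 397551/(107 + 155 - 348) + 402069*(1/256074) = 397551/(-86) + 134023/85358 = 397551*(-1/86) + 134023/85358 = -397551/86 + 134023/85358 = -8480658070/1835197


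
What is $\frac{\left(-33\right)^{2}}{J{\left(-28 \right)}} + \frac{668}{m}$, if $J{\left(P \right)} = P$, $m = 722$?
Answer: $- \frac{383777}{10108} \approx -37.968$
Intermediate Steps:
$\frac{\left(-33\right)^{2}}{J{\left(-28 \right)}} + \frac{668}{m} = \frac{\left(-33\right)^{2}}{-28} + \frac{668}{722} = 1089 \left(- \frac{1}{28}\right) + 668 \cdot \frac{1}{722} = - \frac{1089}{28} + \frac{334}{361} = - \frac{383777}{10108}$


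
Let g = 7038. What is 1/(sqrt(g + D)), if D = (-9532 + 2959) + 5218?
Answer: sqrt(5683)/5683 ≈ 0.013265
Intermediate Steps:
D = -1355 (D = -6573 + 5218 = -1355)
1/(sqrt(g + D)) = 1/(sqrt(7038 - 1355)) = 1/(sqrt(5683)) = sqrt(5683)/5683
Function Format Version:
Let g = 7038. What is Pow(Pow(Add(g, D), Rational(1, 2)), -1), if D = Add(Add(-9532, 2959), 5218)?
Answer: Mul(Rational(1, 5683), Pow(5683, Rational(1, 2))) ≈ 0.013265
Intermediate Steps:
D = -1355 (D = Add(-6573, 5218) = -1355)
Pow(Pow(Add(g, D), Rational(1, 2)), -1) = Pow(Pow(Add(7038, -1355), Rational(1, 2)), -1) = Pow(Pow(5683, Rational(1, 2)), -1) = Mul(Rational(1, 5683), Pow(5683, Rational(1, 2)))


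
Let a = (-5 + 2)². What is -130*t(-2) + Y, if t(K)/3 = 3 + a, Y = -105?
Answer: -4785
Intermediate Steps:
a = 9 (a = (-3)² = 9)
t(K) = 36 (t(K) = 3*(3 + 9) = 3*12 = 36)
-130*t(-2) + Y = -130*36 - 105 = -4680 - 105 = -4785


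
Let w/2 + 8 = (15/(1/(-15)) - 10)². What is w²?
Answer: 12195668356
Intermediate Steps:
w = 110434 (w = -16 + 2*(15/(1/(-15)) - 10)² = -16 + 2*(15/(-1/15) - 10)² = -16 + 2*(15*(-15) - 10)² = -16 + 2*(-225 - 10)² = -16 + 2*(-235)² = -16 + 2*55225 = -16 + 110450 = 110434)
w² = 110434² = 12195668356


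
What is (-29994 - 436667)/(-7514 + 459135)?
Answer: -466661/451621 ≈ -1.0333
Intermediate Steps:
(-29994 - 436667)/(-7514 + 459135) = -466661/451621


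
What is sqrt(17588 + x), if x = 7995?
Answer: sqrt(25583) ≈ 159.95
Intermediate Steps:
sqrt(17588 + x) = sqrt(17588 + 7995) = sqrt(25583)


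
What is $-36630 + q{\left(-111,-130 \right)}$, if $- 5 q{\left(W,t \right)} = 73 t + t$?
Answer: $-34706$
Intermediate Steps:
$q{\left(W,t \right)} = - \frac{74 t}{5}$ ($q{\left(W,t \right)} = - \frac{73 t + t}{5} = - \frac{74 t}{5}$)
$-36630 + q{\left(-111,-130 \right)} = -36630 - -1924 = -36630 + 1924 = -34706$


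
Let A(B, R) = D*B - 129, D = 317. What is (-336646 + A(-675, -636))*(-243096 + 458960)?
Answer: -118887098000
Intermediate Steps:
A(B, R) = -129 + 317*B (A(B, R) = 317*B - 129 = -129 + 317*B)
(-336646 + A(-675, -636))*(-243096 + 458960) = (-336646 + (-129 + 317*(-675)))*(-243096 + 458960) = (-336646 + (-129 - 213975))*215864 = (-336646 - 214104)*215864 = -550750*215864 = -118887098000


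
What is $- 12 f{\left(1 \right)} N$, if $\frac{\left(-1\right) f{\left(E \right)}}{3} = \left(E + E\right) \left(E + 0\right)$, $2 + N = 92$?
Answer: $6480$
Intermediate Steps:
$N = 90$ ($N = -2 + 92 = 90$)
$f{\left(E \right)} = - 6 E^{2}$ ($f{\left(E \right)} = - 3 \left(E + E\right) \left(E + 0\right) = - 3 \cdot 2 E E = - 3 \cdot 2 E^{2} = - 6 E^{2}$)
$- 12 f{\left(1 \right)} N = - 12 \left(- 6 \cdot 1^{2}\right) 90 = - 12 \left(\left(-6\right) 1\right) 90 = \left(-12\right) \left(-6\right) 90 = 72 \cdot 90 = 6480$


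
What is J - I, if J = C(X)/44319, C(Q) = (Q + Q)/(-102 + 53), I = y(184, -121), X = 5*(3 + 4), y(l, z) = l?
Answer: -57082882/310233 ≈ -184.00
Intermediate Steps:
X = 35 (X = 5*7 = 35)
I = 184
C(Q) = -2*Q/49 (C(Q) = (2*Q)/(-49) = (2*Q)*(-1/49) = -2*Q/49)
J = -10/310233 (J = -2/49*35/44319 = -10/7*1/44319 = -10/310233 ≈ -3.2234e-5)
J - I = -10/310233 - 1*184 = -10/310233 - 184 = -57082882/310233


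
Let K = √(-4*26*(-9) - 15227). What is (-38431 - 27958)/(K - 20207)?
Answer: 1341522523/408337140 + 66389*I*√14291/408337140 ≈ 3.2853 + 0.019436*I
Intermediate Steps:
K = I*√14291 (K = √(-104*(-9) - 15227) = √(936 - 15227) = √(-14291) = I*√14291 ≈ 119.54*I)
(-38431 - 27958)/(K - 20207) = (-38431 - 27958)/(I*√14291 - 20207) = -66389/(-20207 + I*√14291)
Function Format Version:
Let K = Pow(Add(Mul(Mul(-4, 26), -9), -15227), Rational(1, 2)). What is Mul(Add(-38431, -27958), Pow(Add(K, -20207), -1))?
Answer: Add(Rational(1341522523, 408337140), Mul(Rational(66389, 408337140), I, Pow(14291, Rational(1, 2)))) ≈ Add(3.2853, Mul(0.019436, I))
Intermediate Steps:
K = Mul(I, Pow(14291, Rational(1, 2))) (K = Pow(Add(Mul(-104, -9), -15227), Rational(1, 2)) = Pow(Add(936, -15227), Rational(1, 2)) = Pow(-14291, Rational(1, 2)) = Mul(I, Pow(14291, Rational(1, 2))) ≈ Mul(119.54, I))
Mul(Add(-38431, -27958), Pow(Add(K, -20207), -1)) = Mul(Add(-38431, -27958), Pow(Add(Mul(I, Pow(14291, Rational(1, 2))), -20207), -1)) = Mul(-66389, Pow(Add(-20207, Mul(I, Pow(14291, Rational(1, 2)))), -1))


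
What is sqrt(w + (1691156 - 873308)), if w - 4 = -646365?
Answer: sqrt(171487) ≈ 414.11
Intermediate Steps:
w = -646361 (w = 4 - 646365 = -646361)
sqrt(w + (1691156 - 873308)) = sqrt(-646361 + (1691156 - 873308)) = sqrt(-646361 + 817848) = sqrt(171487)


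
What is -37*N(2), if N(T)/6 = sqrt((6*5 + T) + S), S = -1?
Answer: -222*sqrt(31) ≈ -1236.0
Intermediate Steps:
N(T) = 6*sqrt(29 + T) (N(T) = 6*sqrt((6*5 + T) - 1) = 6*sqrt((30 + T) - 1) = 6*sqrt(29 + T))
-37*N(2) = -222*sqrt(29 + 2) = -222*sqrt(31)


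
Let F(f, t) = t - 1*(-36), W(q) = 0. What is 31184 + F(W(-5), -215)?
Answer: 31005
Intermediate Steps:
F(f, t) = 36 + t (F(f, t) = t + 36 = 36 + t)
31184 + F(W(-5), -215) = 31184 + (36 - 215) = 31184 - 179 = 31005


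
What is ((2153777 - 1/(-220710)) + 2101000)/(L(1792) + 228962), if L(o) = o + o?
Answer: 939071831671/51325227660 ≈ 18.297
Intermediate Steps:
L(o) = 2*o
((2153777 - 1/(-220710)) + 2101000)/(L(1792) + 228962) = ((2153777 - 1/(-220710)) + 2101000)/(2*1792 + 228962) = ((2153777 - 1*(-1/220710)) + 2101000)/(3584 + 228962) = ((2153777 + 1/220710) + 2101000)/232546 = (475360121671/220710 + 2101000)*(1/232546) = (939071831671/220710)*(1/232546) = 939071831671/51325227660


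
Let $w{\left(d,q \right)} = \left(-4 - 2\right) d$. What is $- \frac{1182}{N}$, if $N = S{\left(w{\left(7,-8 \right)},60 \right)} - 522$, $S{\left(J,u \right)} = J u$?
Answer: $\frac{197}{507} \approx 0.38856$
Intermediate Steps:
$w{\left(d,q \right)} = - 6 d$
$N = -3042$ ($N = \left(-6\right) 7 \cdot 60 - 522 = \left(-42\right) 60 - 522 = -2520 - 522 = -3042$)
$- \frac{1182}{N} = - \frac{1182}{-3042} = \left(-1182\right) \left(- \frac{1}{3042}\right) = \frac{197}{507}$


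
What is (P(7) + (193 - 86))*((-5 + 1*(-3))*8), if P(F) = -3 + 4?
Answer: -6912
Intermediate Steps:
P(F) = 1
(P(7) + (193 - 86))*((-5 + 1*(-3))*8) = (1 + (193 - 86))*((-5 + 1*(-3))*8) = (1 + 107)*((-5 - 3)*8) = 108*(-8*8) = 108*(-64) = -6912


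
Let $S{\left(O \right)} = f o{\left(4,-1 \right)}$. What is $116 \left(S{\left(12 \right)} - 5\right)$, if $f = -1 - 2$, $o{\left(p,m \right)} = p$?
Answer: $-1972$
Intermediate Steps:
$f = -3$
$S{\left(O \right)} = -12$ ($S{\left(O \right)} = \left(-3\right) 4 = -12$)
$116 \left(S{\left(12 \right)} - 5\right) = 116 \left(-12 - 5\right) = 116 \left(-17\right) = -1972$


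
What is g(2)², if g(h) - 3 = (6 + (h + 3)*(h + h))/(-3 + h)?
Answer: 529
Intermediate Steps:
g(h) = 3 + (6 + 2*h*(3 + h))/(-3 + h) (g(h) = 3 + (6 + (h + 3)*(h + h))/(-3 + h) = 3 + (6 + (3 + h)*(2*h))/(-3 + h) = 3 + (6 + 2*h*(3 + h))/(-3 + h))
g(2)² = ((-3 + 2*2² + 9*2)/(-3 + 2))² = ((-3 + 2*4 + 18)/(-1))² = (-(-3 + 8 + 18))² = (-1*23)² = (-23)² = 529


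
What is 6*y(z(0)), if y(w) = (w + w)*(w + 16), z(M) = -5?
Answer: -660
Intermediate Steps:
y(w) = 2*w*(16 + w) (y(w) = (2*w)*(16 + w) = 2*w*(16 + w))
6*y(z(0)) = 6*(2*(-5)*(16 - 5)) = 6*(2*(-5)*11) = 6*(-110) = -660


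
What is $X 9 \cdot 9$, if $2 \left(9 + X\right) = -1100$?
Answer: $-45279$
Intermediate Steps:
$X = -559$ ($X = -9 + \frac{1}{2} \left(-1100\right) = -9 - 550 = -559$)
$X 9 \cdot 9 = - 559 \cdot 9 \cdot 9 = \left(-559\right) 81 = -45279$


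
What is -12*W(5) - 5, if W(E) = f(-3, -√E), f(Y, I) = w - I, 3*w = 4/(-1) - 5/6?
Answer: 43/3 - 12*√5 ≈ -12.499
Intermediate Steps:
w = -29/18 (w = (4/(-1) - 5/6)/3 = (4*(-1) - 5*⅙)/3 = (-4 - ⅚)/3 = (⅓)*(-29/6) = -29/18 ≈ -1.6111)
f(Y, I) = -29/18 - I
W(E) = -29/18 + √E (W(E) = -29/18 - (-1)*√E = -29/18 + √E)
-12*W(5) - 5 = -12*(-29/18 + √5) - 5 = (58/3 - 12*√5) - 5 = 43/3 - 12*√5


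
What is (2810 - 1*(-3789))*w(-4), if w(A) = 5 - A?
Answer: 59391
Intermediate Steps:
(2810 - 1*(-3789))*w(-4) = (2810 - 1*(-3789))*(5 - 1*(-4)) = (2810 + 3789)*(5 + 4) = 6599*9 = 59391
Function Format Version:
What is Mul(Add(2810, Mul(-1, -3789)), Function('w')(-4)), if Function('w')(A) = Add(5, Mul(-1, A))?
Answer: 59391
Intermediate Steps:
Mul(Add(2810, Mul(-1, -3789)), Function('w')(-4)) = Mul(Add(2810, Mul(-1, -3789)), Add(5, Mul(-1, -4))) = Mul(Add(2810, 3789), Add(5, 4)) = Mul(6599, 9) = 59391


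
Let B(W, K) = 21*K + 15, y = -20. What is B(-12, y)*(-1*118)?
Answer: 47790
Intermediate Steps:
B(W, K) = 15 + 21*K
B(-12, y)*(-1*118) = (15 + 21*(-20))*(-1*118) = (15 - 420)*(-118) = -405*(-118) = 47790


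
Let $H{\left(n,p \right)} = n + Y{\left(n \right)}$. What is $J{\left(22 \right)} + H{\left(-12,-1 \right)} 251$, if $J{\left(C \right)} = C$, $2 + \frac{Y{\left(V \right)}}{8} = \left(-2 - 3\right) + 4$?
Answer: $-9014$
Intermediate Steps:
$Y{\left(V \right)} = -24$ ($Y{\left(V \right)} = -16 + 8 \left(\left(-2 - 3\right) + 4\right) = -16 + 8 \left(-5 + 4\right) = -16 + 8 \left(-1\right) = -16 - 8 = -24$)
$H{\left(n,p \right)} = -24 + n$ ($H{\left(n,p \right)} = n - 24 = -24 + n$)
$J{\left(22 \right)} + H{\left(-12,-1 \right)} 251 = 22 + \left(-24 - 12\right) 251 = 22 - 9036 = -9014$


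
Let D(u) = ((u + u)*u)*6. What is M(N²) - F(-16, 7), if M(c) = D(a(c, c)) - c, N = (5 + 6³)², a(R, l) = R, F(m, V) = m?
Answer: 68284075760031096267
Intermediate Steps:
N = 48841 (N = (5 + 216)² = 221² = 48841)
D(u) = 12*u² (D(u) = ((2*u)*u)*6 = (2*u²)*6 = 12*u²)
M(c) = -c + 12*c² (M(c) = 12*c² - c = -c + 12*c²)
M(N²) - F(-16, 7) = 48841²*(-1 + 12*48841²) - 1*(-16) = 2385443281*(-1 + 12*2385443281) + 16 = 2385443281*(-1 + 28625319372) + 16 = 2385443281*28625319371 + 16 = 68284075760031096251 + 16 = 68284075760031096267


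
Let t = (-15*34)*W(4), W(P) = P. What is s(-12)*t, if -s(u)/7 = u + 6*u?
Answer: -1199520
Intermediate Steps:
s(u) = -49*u (s(u) = -7*(u + 6*u) = -49*u)
t = -2040 (t = -15*34*4 = -510*4 = -2040)
s(-12)*t = -49*(-12)*(-2040) = 588*(-2040) = -1199520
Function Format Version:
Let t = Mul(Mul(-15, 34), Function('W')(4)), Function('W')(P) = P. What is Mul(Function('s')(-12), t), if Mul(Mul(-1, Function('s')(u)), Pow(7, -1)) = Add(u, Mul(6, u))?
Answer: -1199520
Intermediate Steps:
Function('s')(u) = Mul(-49, u) (Function('s')(u) = Mul(-7, Add(u, Mul(6, u))) = Mul(-7, Mul(7, u)) = Mul(-49, u))
t = -2040 (t = Mul(Mul(-15, 34), 4) = Mul(-510, 4) = -2040)
Mul(Function('s')(-12), t) = Mul(Mul(-49, -12), -2040) = Mul(588, -2040) = -1199520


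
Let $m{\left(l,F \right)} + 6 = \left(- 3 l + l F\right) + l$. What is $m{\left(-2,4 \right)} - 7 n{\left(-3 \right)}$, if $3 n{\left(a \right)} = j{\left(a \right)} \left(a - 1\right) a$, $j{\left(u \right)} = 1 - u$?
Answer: $-122$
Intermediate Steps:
$m{\left(l,F \right)} = -6 - 2 l + F l$ ($m{\left(l,F \right)} = -6 + \left(\left(- 3 l + l F\right) + l\right) = -6 + \left(\left(- 3 l + F l\right) + l\right) = -6 + \left(- 2 l + F l\right) = -6 - 2 l + F l$)
$n{\left(a \right)} = \frac{a \left(1 - a\right) \left(-1 + a\right)}{3}$ ($n{\left(a \right)} = \frac{\left(1 - a\right) \left(a - 1\right) a}{3} = \frac{\left(1 - a\right) \left(-1 + a\right) a}{3} = \frac{\left(1 - a\right) a \left(-1 + a\right)}{3} = \frac{a \left(1 - a\right) \left(-1 + a\right)}{3}$)
$m{\left(-2,4 \right)} - 7 n{\left(-3 \right)} = \left(-6 - -4 + 4 \left(-2\right)\right) - 7 \left(\left(- \frac{1}{3}\right) \left(-3\right) \left(-1 - 3\right)^{2}\right) = \left(-6 + 4 - 8\right) - 7 \left(\left(- \frac{1}{3}\right) \left(-3\right) \left(-4\right)^{2}\right) = -10 - 7 \left(\left(- \frac{1}{3}\right) \left(-3\right) 16\right) = -10 - 112 = -122$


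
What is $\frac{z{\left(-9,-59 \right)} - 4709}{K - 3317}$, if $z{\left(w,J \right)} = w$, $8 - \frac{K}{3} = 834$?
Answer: $\frac{4718}{5795} \approx 0.81415$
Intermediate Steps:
$K = -2478$ ($K = 24 - 2502 = -2478$)
$\frac{z{\left(-9,-59 \right)} - 4709}{K - 3317} = \frac{-9 - 4709}{-2478 - 3317} = - \frac{4718}{-5795} = \left(-4718\right) \left(- \frac{1}{5795}\right) = \frac{4718}{5795}$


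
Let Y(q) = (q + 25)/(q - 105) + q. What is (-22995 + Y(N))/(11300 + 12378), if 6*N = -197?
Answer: -114263827/117490236 ≈ -0.97254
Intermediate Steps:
N = -197/6 (N = (⅙)*(-197) = -197/6 ≈ -32.833)
Y(q) = q + (25 + q)/(-105 + q) (Y(q) = (25 + q)/(-105 + q) + q = q + (25 + q)/(-105 + q))
(-22995 + Y(N))/(11300 + 12378) = (-22995 + (25 + (-197/6)² - 104*(-197/6))/(-105 - 197/6))/(11300 + 12378) = (-22995 + (25 + 38809/36 + 10244/3)/(-827/6))/23678 = (-22995 - 6/827*162637/36)*(1/23678) = (-22995 - 162637/4962)*(1/23678) = -114263827/4962*1/23678 = -114263827/117490236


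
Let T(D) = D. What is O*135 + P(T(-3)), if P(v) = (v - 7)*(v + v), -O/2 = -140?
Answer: 37860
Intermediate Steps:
O = 280 (O = -2*(-140) = 280)
P(v) = 2*v*(-7 + v) (P(v) = (-7 + v)*(2*v) = 2*v*(-7 + v))
O*135 + P(T(-3)) = 280*135 + 2*(-3)*(-7 - 3) = 37800 + 2*(-3)*(-10) = 37800 + 60 = 37860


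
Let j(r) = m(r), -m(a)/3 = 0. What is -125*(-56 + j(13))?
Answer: 7000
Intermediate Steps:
m(a) = 0 (m(a) = -3*0 = 0)
j(r) = 0
-125*(-56 + j(13)) = -125*(-56 + 0) = -125*(-56) = 7000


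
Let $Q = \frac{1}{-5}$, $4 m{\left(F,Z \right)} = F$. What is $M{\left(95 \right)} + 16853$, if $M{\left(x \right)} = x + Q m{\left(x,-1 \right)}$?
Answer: $\frac{67773}{4} \approx 16943.0$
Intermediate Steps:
$m{\left(F,Z \right)} = \frac{F}{4}$
$Q = - \frac{1}{5} \approx -0.2$
$M{\left(x \right)} = \frac{19 x}{20}$ ($M{\left(x \right)} = x - \frac{\frac{1}{4} x}{5} = x - \frac{x}{20} = \frac{19 x}{20}$)
$M{\left(95 \right)} + 16853 = \frac{19}{20} \cdot 95 + 16853 = \frac{361}{4} + 16853 = \frac{67773}{4}$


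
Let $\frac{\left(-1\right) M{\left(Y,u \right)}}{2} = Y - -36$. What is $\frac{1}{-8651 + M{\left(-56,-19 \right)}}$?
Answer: $- \frac{1}{8611} \approx -0.00011613$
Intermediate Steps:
$M{\left(Y,u \right)} = -72 - 2 Y$ ($M{\left(Y,u \right)} = - 2 \left(Y - -36\right) = - 2 \left(Y + 36\right) = - 2 \left(36 + Y\right) = -72 - 2 Y$)
$\frac{1}{-8651 + M{\left(-56,-19 \right)}} = \frac{1}{-8651 - -40} = \frac{1}{-8651 + \left(-72 + 112\right)} = \frac{1}{-8651 + 40} = \frac{1}{-8611} = - \frac{1}{8611}$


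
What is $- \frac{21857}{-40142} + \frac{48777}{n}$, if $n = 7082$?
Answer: $\frac{528199402}{71071411} \approx 7.432$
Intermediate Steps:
$- \frac{21857}{-40142} + \frac{48777}{n} = - \frac{21857}{-40142} + \frac{48777}{7082} = \left(-21857\right) \left(- \frac{1}{40142}\right) + 48777 \cdot \frac{1}{7082} = \frac{21857}{40142} + \frac{48777}{7082} = \frac{528199402}{71071411}$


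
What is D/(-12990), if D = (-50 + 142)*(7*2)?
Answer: -644/6495 ≈ -0.099153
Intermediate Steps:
D = 1288 (D = 92*14 = 1288)
D/(-12990) = 1288/(-12990) = 1288*(-1/12990) = -644/6495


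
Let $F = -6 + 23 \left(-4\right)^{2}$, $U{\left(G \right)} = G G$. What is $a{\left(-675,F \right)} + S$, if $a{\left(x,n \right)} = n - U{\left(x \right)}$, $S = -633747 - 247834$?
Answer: $-1336844$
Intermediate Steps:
$U{\left(G \right)} = G^{2}$
$S = -881581$
$F = 362$ ($F = -6 + 23 \cdot 16 = -6 + 368 = 362$)
$a{\left(x,n \right)} = n - x^{2}$
$a{\left(-675,F \right)} + S = \left(362 - \left(-675\right)^{2}\right) - 881581 = \left(362 - 455625\right) - 881581 = -455263 - 881581 = -1336844$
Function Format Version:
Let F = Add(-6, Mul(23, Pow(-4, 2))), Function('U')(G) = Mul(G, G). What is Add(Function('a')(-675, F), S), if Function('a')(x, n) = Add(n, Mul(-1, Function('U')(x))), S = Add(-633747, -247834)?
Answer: -1336844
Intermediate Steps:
Function('U')(G) = Pow(G, 2)
S = -881581
F = 362 (F = Add(-6, Mul(23, 16)) = Add(-6, 368) = 362)
Function('a')(x, n) = Add(n, Mul(-1, Pow(x, 2)))
Add(Function('a')(-675, F), S) = Add(Add(362, Mul(-1, Pow(-675, 2))), -881581) = Add(Add(362, Mul(-1, 455625)), -881581) = Add(Add(362, -455625), -881581) = Add(-455263, -881581) = -1336844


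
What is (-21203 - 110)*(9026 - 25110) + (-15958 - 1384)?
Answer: 342780950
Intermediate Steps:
(-21203 - 110)*(9026 - 25110) + (-15958 - 1384) = -21313*(-16084) - 17342 = 342798292 - 17342 = 342780950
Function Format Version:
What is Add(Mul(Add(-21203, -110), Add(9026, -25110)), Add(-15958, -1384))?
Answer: 342780950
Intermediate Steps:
Add(Mul(Add(-21203, -110), Add(9026, -25110)), Add(-15958, -1384)) = Add(Mul(-21313, -16084), -17342) = Add(342798292, -17342) = 342780950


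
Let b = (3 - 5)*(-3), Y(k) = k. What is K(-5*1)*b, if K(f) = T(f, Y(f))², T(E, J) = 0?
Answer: 0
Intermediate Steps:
b = 6 (b = -2*(-3) = 6)
K(f) = 0 (K(f) = 0² = 0)
K(-5*1)*b = 0*6 = 0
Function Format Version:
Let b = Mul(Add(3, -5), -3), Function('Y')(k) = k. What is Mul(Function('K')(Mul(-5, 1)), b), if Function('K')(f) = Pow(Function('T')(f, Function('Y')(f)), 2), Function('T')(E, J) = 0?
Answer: 0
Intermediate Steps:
b = 6 (b = Mul(-2, -3) = 6)
Function('K')(f) = 0 (Function('K')(f) = Pow(0, 2) = 0)
Mul(Function('K')(Mul(-5, 1)), b) = Mul(0, 6) = 0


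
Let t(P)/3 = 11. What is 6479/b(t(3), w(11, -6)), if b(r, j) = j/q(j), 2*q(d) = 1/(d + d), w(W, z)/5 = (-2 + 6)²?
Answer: 6479/25600 ≈ 0.25309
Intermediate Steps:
w(W, z) = 80 (w(W, z) = 5*(-2 + 6)² = 5*4² = 5*16 = 80)
t(P) = 33 (t(P) = 3*11 = 33)
q(d) = 1/(4*d) (q(d) = 1/(2*(d + d)) = 1/(2*((2*d))) = (1/(2*d))/2 = 1/(4*d))
b(r, j) = 4*j² (b(r, j) = j/((1/(4*j))) = j*(4*j) = 4*j²)
6479/b(t(3), w(11, -6)) = 6479/((4*80²)) = 6479/((4*6400)) = 6479/25600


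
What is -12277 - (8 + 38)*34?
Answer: -13841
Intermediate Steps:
-12277 - (8 + 38)*34 = -12277 - 46*34 = -12277 - 1*1564 = -12277 - 1564 = -13841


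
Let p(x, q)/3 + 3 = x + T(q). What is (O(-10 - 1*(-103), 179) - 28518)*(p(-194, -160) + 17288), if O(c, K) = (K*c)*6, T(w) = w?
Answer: 1157309988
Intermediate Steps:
p(x, q) = -9 + 3*q + 3*x (p(x, q) = -9 + 3*(x + q) = -9 + 3*(q + x) = -9 + (3*q + 3*x) = -9 + 3*q + 3*x)
O(c, K) = 6*K*c
(O(-10 - 1*(-103), 179) - 28518)*(p(-194, -160) + 17288) = (6*179*(-10 - 1*(-103)) - 28518)*((-9 + 3*(-160) + 3*(-194)) + 17288) = (6*179*(-10 + 103) - 28518)*((-9 - 480 - 582) + 17288) = (6*179*93 - 28518)*(-1071 + 17288) = (99882 - 28518)*16217 = 71364*16217 = 1157309988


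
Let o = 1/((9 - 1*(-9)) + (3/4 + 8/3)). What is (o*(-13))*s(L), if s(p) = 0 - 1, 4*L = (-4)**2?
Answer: 156/257 ≈ 0.60700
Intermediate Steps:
L = 4 (L = (1/4)*(-4)**2 = (1/4)*16 = 4)
s(p) = -1
o = 12/257 (o = 1/((9 + 9) + (3*(1/4) + 8*(1/3))) = 1/(18 + (3/4 + 8/3)) = 1/(18 + 41/12) = 1/(257/12) = 12/257 ≈ 0.046693)
(o*(-13))*s(L) = ((12/257)*(-13))*(-1) = -156/257*(-1) = 156/257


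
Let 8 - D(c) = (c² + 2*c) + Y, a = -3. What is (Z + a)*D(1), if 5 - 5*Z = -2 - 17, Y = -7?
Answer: 108/5 ≈ 21.600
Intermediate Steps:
Z = 24/5 (Z = 1 - (-2 - 17)/5 = 1 - ⅕*(-19) = 1 + 19/5 = 24/5 ≈ 4.8000)
D(c) = 15 - c² - 2*c (D(c) = 8 - ((c² + 2*c) - 7) = 8 - (-7 + c² + 2*c) = 8 + (7 - c² - 2*c) = 15 - c² - 2*c)
(Z + a)*D(1) = (24/5 - 3)*(15 - 1*1² - 2*1) = 9*(15 - 1*1 - 2)/5 = 9*(15 - 1 - 2)/5 = (9/5)*12 = 108/5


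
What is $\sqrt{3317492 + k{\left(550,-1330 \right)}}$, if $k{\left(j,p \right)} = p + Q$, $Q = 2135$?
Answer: $\sqrt{3318297} \approx 1821.6$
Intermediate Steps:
$k{\left(j,p \right)} = 2135 + p$ ($k{\left(j,p \right)} = p + 2135 = 2135 + p$)
$\sqrt{3317492 + k{\left(550,-1330 \right)}} = \sqrt{3317492 + \left(2135 - 1330\right)} = \sqrt{3317492 + 805} = \sqrt{3318297}$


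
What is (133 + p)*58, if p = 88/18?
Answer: 71978/9 ≈ 7997.6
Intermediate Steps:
p = 44/9 (p = 88*(1/18) = 44/9 ≈ 4.8889)
(133 + p)*58 = (133 + 44/9)*58 = (1241/9)*58 = 71978/9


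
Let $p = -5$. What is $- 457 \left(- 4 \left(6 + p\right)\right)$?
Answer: $1828$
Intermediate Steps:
$- 457 \left(- 4 \left(6 + p\right)\right) = - 457 \left(- 4 \left(6 - 5\right)\right) = - 457 \left(\left(-4\right) 1\right) = \left(-457\right) \left(-4\right) = 1828$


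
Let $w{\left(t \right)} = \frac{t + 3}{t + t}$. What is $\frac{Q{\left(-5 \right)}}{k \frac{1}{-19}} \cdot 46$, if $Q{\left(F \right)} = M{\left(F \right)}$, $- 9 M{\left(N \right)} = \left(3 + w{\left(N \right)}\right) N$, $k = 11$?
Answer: $- \frac{13984}{99} \approx -141.25$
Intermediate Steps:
$w{\left(t \right)} = \frac{3 + t}{2 t}$
$M{\left(N \right)} = - \frac{N \left(3 + \frac{3 + N}{2 N}\right)}{9}$ ($M{\left(N \right)} = - \frac{\left(3 + \frac{3 + N}{2 N}\right) N}{9} = - \frac{N \left(3 + \frac{3 + N}{2 N}\right)}{9}$)
$Q{\left(F \right)} = - \frac{1}{6} - \frac{7 F}{18}$
$\frac{Q{\left(-5 \right)}}{k \frac{1}{-19}} \cdot 46 = \frac{- \frac{1}{6} - - \frac{35}{18}}{11 \frac{1}{-19}} \cdot 46 = \frac{- \frac{1}{6} + \frac{35}{18}}{11 \left(- \frac{1}{19}\right)} 46 = \frac{16}{9 \left(- \frac{11}{19}\right)} 46 = \frac{16}{9} \left(- \frac{19}{11}\right) 46 = \left(- \frac{304}{99}\right) 46 = - \frac{13984}{99}$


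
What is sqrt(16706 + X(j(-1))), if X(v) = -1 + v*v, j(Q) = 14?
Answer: sqrt(16901) ≈ 130.00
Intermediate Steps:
X(v) = -1 + v**2
sqrt(16706 + X(j(-1))) = sqrt(16706 + (-1 + 14**2)) = sqrt(16706 + (-1 + 196)) = sqrt(16706 + 195) = sqrt(16901)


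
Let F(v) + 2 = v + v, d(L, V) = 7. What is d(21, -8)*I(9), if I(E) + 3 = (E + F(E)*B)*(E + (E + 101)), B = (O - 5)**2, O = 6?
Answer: 20804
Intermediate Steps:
F(v) = -2 + 2*v (F(v) = -2 + (v + v) = -2 + 2*v)
B = 1 (B = (6 - 5)**2 = 1**2 = 1)
I(E) = -3 + (-2 + 3*E)*(101 + 2*E) (I(E) = -3 + (E + (-2 + 2*E)*1)*(E + (E + 101)) = -3 + (E + (-2 + 2*E))*(E + (101 + E)) = -3 + (-2 + 3*E)*(101 + 2*E))
d(21, -8)*I(9) = 7*(-205 + 6*9**2 + 299*9) = 7*(-205 + 6*81 + 2691) = 7*(-205 + 486 + 2691) = 7*2972 = 20804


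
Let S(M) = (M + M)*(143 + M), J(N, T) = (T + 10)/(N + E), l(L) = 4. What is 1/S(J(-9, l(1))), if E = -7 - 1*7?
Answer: -529/91700 ≈ -0.0057688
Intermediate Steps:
E = -14 (E = -7 - 7 = -14)
J(N, T) = (10 + T)/(-14 + N) (J(N, T) = (T + 10)/(N - 14) = (10 + T)/(-14 + N))
S(M) = 2*M*(143 + M) (S(M) = (2*M)*(143 + M) = 2*M*(143 + M))
1/S(J(-9, l(1))) = 1/(2*((10 + 4)/(-14 - 9))*(143 + (10 + 4)/(-14 - 9))) = 1/(2*(14/(-23))*(143 + 14/(-23))) = 1/(2*(-1/23*14)*(143 - 1/23*14)) = 1/(2*(-14/23)*(143 - 14/23)) = 1/(2*(-14/23)*(3275/23)) = 1/(-91700/529) = -529/91700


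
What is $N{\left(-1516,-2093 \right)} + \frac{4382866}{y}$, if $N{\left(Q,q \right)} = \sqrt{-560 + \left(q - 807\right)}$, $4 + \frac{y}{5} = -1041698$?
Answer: $- \frac{2191433}{2604255} + 2 i \sqrt{865} \approx -0.84148 + 58.822 i$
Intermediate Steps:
$y = -5208510$ ($y = -20 + 5 \left(-1041698\right) = -20 - 5208490 = -5208510$)
$N{\left(Q,q \right)} = \sqrt{-1367 + q}$ ($N{\left(Q,q \right)} = \sqrt{-560 + \left(-807 + q\right)} = \sqrt{-1367 + q}$)
$N{\left(-1516,-2093 \right)} + \frac{4382866}{y} = \sqrt{-1367 - 2093} + \frac{4382866}{-5208510} = \sqrt{-3460} + 4382866 \left(- \frac{1}{5208510}\right) = 2 i \sqrt{865} - \frac{2191433}{2604255} = - \frac{2191433}{2604255} + 2 i \sqrt{865}$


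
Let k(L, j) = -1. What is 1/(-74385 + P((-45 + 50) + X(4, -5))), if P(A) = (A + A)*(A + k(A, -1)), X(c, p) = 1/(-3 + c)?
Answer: -1/74325 ≈ -1.3454e-5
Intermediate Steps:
P(A) = 2*A*(-1 + A) (P(A) = (A + A)*(A - 1) = (2*A)*(-1 + A) = 2*A*(-1 + A))
1/(-74385 + P((-45 + 50) + X(4, -5))) = 1/(-74385 + 2*((-45 + 50) + 1/(-3 + 4))*(-1 + ((-45 + 50) + 1/(-3 + 4)))) = 1/(-74385 + 2*(5 + 1/1)*(-1 + (5 + 1/1))) = 1/(-74385 + 2*(5 + 1)*(-1 + (5 + 1))) = 1/(-74385 + 2*6*(-1 + 6)) = 1/(-74385 + 2*6*5) = 1/(-74385 + 60) = 1/(-74325) = -1/74325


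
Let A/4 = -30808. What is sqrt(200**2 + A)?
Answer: 204*I*sqrt(2) ≈ 288.5*I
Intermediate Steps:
A = -123232 (A = 4*(-30808) = -123232)
sqrt(200**2 + A) = sqrt(200**2 - 123232) = sqrt(40000 - 123232) = sqrt(-83232) = 204*I*sqrt(2)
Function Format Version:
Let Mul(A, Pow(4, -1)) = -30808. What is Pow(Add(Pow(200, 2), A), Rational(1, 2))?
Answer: Mul(204, I, Pow(2, Rational(1, 2))) ≈ Mul(288.50, I)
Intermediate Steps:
A = -123232 (A = Mul(4, -30808) = -123232)
Pow(Add(Pow(200, 2), A), Rational(1, 2)) = Pow(Add(Pow(200, 2), -123232), Rational(1, 2)) = Pow(Add(40000, -123232), Rational(1, 2)) = Pow(-83232, Rational(1, 2)) = Mul(204, I, Pow(2, Rational(1, 2)))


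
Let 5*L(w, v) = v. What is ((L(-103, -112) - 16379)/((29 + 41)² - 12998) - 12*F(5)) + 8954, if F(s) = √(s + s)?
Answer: 362629467/40490 - 12*√10 ≈ 8918.1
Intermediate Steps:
L(w, v) = v/5
F(s) = √2*√s (F(s) = √(2*s) = √2*√s)
((L(-103, -112) - 16379)/((29 + 41)² - 12998) - 12*F(5)) + 8954 = (((⅕)*(-112) - 16379)/((29 + 41)² - 12998) - 12*√2*√5) + 8954 = ((-112/5 - 16379)/(70² - 12998) - 12*√10) + 8954 = (-82007/(5*(4900 - 12998)) - 12*√10) + 8954 = (-82007/5/(-8098) - 12*√10) + 8954 = (-82007/5*(-1/8098) - 12*√10) + 8954 = (82007/40490 - 12*√10) + 8954 = 362629467/40490 - 12*√10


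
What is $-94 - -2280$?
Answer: $2186$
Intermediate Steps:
$-94 - -2280 = -94 + 2280 = 2186$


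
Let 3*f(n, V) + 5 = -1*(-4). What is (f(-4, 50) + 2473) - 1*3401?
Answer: -2785/3 ≈ -928.33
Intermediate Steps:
f(n, V) = -1/3 (f(n, V) = -5/3 + (-1*(-4))/3 = -5/3 + (1/3)*4 = -5/3 + 4/3 = -1/3)
(f(-4, 50) + 2473) - 1*3401 = (-1/3 + 2473) - 1*3401 = 7418/3 - 3401 = -2785/3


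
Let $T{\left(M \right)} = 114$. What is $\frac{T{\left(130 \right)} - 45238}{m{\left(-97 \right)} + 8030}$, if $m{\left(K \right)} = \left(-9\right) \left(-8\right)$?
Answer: $- \frac{22562}{4051} \approx -5.5695$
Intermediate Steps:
$m{\left(K \right)} = 72$
$\frac{T{\left(130 \right)} - 45238}{m{\left(-97 \right)} + 8030} = \frac{114 - 45238}{72 + 8030} = - \frac{45124}{8102} = \left(-45124\right) \frac{1}{8102} = - \frac{22562}{4051}$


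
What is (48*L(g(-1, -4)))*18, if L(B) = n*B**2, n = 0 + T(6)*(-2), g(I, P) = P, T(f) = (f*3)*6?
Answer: -2985984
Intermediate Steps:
T(f) = 18*f (T(f) = (3*f)*6 = 18*f)
n = -216 (n = 0 + (18*6)*(-2) = 0 + 108*(-2) = 0 - 216 = -216)
L(B) = -216*B**2
(48*L(g(-1, -4)))*18 = (48*(-216*(-4)**2))*18 = (48*(-216*16))*18 = (48*(-3456))*18 = -165888*18 = -2985984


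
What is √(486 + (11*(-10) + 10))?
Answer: √386 ≈ 19.647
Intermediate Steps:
√(486 + (11*(-10) + 10)) = √(486 + (-110 + 10)) = √(486 - 100) = √386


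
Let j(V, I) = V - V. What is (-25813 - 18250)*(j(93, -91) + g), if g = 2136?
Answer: -94118568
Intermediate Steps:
j(V, I) = 0
(-25813 - 18250)*(j(93, -91) + g) = (-25813 - 18250)*(0 + 2136) = -44063*2136 = -94118568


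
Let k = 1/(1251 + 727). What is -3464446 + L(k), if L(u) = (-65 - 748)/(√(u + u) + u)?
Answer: -13700275816/3955 - 3216228*√989/3955 ≈ -3.4896e+6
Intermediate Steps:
k = 1/1978 ≈ 0.00050556
L(u) = -813/(u + √2*√u) (L(u) = -813/(√(2*u) + u) = -813/(√2*√u + u) = -813/(u + √2*√u))
-3464446 + L(k) = -3464446 - 813/(1/1978 + √2*√(1/1978)) = -3464446 - 813/(1/1978 + √2*(√1978/1978)) = -3464446 - 813/(1/1978 + √989/989)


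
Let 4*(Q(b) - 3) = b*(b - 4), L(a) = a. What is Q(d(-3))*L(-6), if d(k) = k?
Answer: -99/2 ≈ -49.500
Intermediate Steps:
Q(b) = 3 + b*(-4 + b)/4 (Q(b) = 3 + (b*(b - 4))/4 = 3 + (b*(-4 + b))/4 = 3 + b*(-4 + b)/4)
Q(d(-3))*L(-6) = (3 - 1*(-3) + (1/4)*(-3)**2)*(-6) = (3 + 3 + (1/4)*9)*(-6) = (3 + 3 + 9/4)*(-6) = (33/4)*(-6) = -99/2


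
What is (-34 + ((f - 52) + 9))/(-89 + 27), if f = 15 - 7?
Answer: 69/62 ≈ 1.1129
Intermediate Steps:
f = 8
(-34 + ((f - 52) + 9))/(-89 + 27) = (-34 + ((8 - 52) + 9))/(-89 + 27) = (-34 + (-44 + 9))/(-62) = -(-34 - 35)/62 = -1/62*(-69) = 69/62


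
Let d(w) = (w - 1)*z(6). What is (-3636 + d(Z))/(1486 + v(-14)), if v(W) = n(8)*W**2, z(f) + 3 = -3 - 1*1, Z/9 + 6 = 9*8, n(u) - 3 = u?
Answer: -7787/3642 ≈ -2.1381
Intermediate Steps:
n(u) = 3 + u
Z = 594 (Z = -54 + 9*(9*8) = -54 + 9*72 = -54 + 648 = 594)
z(f) = -7 (z(f) = -3 + (-3 - 1*1) = -3 + (-3 - 1) = -3 - 4 = -7)
d(w) = 7 - 7*w (d(w) = (w - 1)*(-7) = (-1 + w)*(-7) = 7 - 7*w)
v(W) = 11*W**2 (v(W) = (3 + 8)*W**2 = 11*W**2)
(-3636 + d(Z))/(1486 + v(-14)) = (-3636 + (7 - 7*594))/(1486 + 11*(-14)**2) = (-3636 + (7 - 4158))/(1486 + 11*196) = (-3636 - 4151)/(1486 + 2156) = -7787/3642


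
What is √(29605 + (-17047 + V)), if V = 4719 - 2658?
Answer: √14619 ≈ 120.91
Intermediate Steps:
V = 2061
√(29605 + (-17047 + V)) = √(29605 + (-17047 + 2061)) = √(29605 - 14986) = √14619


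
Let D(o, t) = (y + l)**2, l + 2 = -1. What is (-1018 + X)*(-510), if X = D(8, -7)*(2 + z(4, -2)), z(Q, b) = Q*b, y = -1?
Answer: 568140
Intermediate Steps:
l = -3 (l = -2 - 1 = -3)
D(o, t) = 16 (D(o, t) = (-1 - 3)**2 = (-4)**2 = 16)
X = -96 (X = 16*(2 + 4*(-2)) = 16*(2 - 8) = 16*(-6) = -96)
(-1018 + X)*(-510) = (-1018 - 96)*(-510) = -1114*(-510) = 568140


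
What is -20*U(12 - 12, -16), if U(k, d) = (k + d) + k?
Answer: 320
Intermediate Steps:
U(k, d) = d + 2*k (U(k, d) = (d + k) + k = d + 2*k)
-20*U(12 - 12, -16) = -20*(-16 + 2*(12 - 12)) = -20*(-16 + 2*0) = -20*(-16 + 0) = -20*(-16) = 320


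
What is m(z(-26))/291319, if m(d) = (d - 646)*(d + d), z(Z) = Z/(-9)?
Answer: -300976/23596839 ≈ -0.012755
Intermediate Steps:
z(Z) = -Z/9 (z(Z) = Z*(-1/9) = -Z/9)
m(d) = 2*d*(-646 + d) (m(d) = (-646 + d)*(2*d) = 2*d*(-646 + d))
m(z(-26))/291319 = (2*(-1/9*(-26))*(-646 - 1/9*(-26)))/291319 = (2*(26/9)*(-646 + 26/9))*(1/291319) = (2*(26/9)*(-5788/9))*(1/291319) = -300976/81*1/291319 = -300976/23596839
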